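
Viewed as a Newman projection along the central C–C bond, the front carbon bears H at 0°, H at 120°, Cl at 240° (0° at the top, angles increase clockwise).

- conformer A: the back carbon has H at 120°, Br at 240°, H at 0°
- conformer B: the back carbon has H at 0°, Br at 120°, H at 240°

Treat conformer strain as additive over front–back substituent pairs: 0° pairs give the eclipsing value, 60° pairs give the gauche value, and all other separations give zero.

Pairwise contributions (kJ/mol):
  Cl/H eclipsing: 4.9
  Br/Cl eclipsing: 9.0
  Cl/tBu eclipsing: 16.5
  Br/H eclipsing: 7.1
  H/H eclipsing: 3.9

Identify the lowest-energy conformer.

A (eclipsed): H(0°)/H(0°) eclipsed 3.9; H(120°)/H(120°) eclipsed 3.9; Cl(240°)/Br(240°) eclipsed 9.0 → 16.8 kJ/mol.
B (eclipsed): H(0°)/H(0°) eclipsed 3.9; H(120°)/Br(120°) eclipsed 7.1; Cl(240°)/H(240°) eclipsed 4.9 → 15.9 kJ/mol.
B has the lowest total (15.9 kJ/mol).

B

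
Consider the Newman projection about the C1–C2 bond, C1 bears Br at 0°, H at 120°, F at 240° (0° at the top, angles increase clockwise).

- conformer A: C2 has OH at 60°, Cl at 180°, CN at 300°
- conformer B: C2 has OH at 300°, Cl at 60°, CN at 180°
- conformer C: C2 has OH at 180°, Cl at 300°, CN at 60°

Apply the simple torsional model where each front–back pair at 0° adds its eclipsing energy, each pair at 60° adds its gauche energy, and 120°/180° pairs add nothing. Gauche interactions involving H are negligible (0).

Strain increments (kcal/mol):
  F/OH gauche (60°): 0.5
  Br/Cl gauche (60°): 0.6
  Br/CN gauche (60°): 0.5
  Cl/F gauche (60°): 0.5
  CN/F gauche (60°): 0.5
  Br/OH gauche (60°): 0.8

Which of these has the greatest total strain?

A (staggered): Br(0°)/OH(60°) gauche 0.8; Br(0°)/CN(300°) gauche 0.5; F(240°)/Cl(180°) gauche 0.5; F(240°)/CN(300°) gauche 0.5 → 2.3 kcal/mol.
B (staggered): Br(0°)/OH(300°) gauche 0.8; Br(0°)/Cl(60°) gauche 0.6; F(240°)/OH(300°) gauche 0.5; F(240°)/CN(180°) gauche 0.5 → 2.4 kcal/mol.
C (staggered): Br(0°)/Cl(300°) gauche 0.6; Br(0°)/CN(60°) gauche 0.5; F(240°)/OH(180°) gauche 0.5; F(240°)/Cl(300°) gauche 0.5 → 2.1 kcal/mol.
B has the highest total (2.4 kcal/mol).

B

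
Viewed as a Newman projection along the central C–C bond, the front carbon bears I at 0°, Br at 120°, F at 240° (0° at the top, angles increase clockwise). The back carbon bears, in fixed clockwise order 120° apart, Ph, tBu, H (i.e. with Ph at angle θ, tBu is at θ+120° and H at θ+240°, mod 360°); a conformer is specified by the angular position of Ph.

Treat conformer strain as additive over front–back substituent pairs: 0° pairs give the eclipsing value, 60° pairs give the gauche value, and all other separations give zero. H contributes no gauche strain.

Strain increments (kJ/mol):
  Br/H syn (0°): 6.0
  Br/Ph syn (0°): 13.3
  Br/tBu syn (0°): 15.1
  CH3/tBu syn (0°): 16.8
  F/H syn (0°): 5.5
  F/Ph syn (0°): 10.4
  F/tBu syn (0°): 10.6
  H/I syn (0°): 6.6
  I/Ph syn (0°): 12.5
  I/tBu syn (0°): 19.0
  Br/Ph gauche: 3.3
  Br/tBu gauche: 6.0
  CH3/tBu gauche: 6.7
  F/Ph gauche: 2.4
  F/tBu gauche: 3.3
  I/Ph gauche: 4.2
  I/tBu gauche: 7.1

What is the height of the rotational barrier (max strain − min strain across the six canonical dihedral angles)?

Ph at 0° (eclipsed): I(0°)/Ph(0°) eclipsed 12.5; Br(120°)/tBu(120°) eclipsed 15.1; F(240°)/H(240°) eclipsed 5.5 → 33.1 kJ/mol.
Ph at 60° (staggered): I(0°)/Ph(60°) gauche 4.2; Br(120°)/Ph(60°) gauche 3.3; Br(120°)/tBu(180°) gauche 6.0; F(240°)/tBu(180°) gauche 3.3 → 16.8 kJ/mol.
Ph at 120° (eclipsed): I(0°)/H(0°) eclipsed 6.6; Br(120°)/Ph(120°) eclipsed 13.3; F(240°)/tBu(240°) eclipsed 10.6 → 30.5 kJ/mol.
Ph at 180° (staggered): I(0°)/tBu(300°) gauche 7.1; Br(120°)/Ph(180°) gauche 3.3; F(240°)/Ph(180°) gauche 2.4; F(240°)/tBu(300°) gauche 3.3 → 16.1 kJ/mol.
Ph at 240° (eclipsed): I(0°)/tBu(0°) eclipsed 19.0; Br(120°)/H(120°) eclipsed 6.0; F(240°)/Ph(240°) eclipsed 10.4 → 35.4 kJ/mol.
Ph at 300° (staggered): I(0°)/Ph(300°) gauche 4.2; I(0°)/tBu(60°) gauche 7.1; Br(120°)/tBu(60°) gauche 6.0; F(240°)/Ph(300°) gauche 2.4 → 19.7 kJ/mol.
Max at 240° (35.4 kJ/mol), min at 180° (16.1 kJ/mol); barrier = 19.3 kJ/mol.

19.3 kJ/mol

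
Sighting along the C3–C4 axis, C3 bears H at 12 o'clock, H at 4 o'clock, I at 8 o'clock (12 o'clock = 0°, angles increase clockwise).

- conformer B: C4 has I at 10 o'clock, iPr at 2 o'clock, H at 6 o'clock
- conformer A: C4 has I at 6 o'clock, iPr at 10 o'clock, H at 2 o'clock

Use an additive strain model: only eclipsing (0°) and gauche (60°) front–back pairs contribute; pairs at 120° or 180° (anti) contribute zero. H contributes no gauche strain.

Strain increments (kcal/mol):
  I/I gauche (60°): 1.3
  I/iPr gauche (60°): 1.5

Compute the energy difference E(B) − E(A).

B (staggered): I(240°)/I(300°) gauche 1.3 → 1.3 kcal/mol.
A (staggered): I(240°)/I(180°) gauche 1.3; I(240°)/iPr(300°) gauche 1.5 → 2.8 kcal/mol.
E(B) − E(A) = 1.3 − 2.8 = -1.5 kcal/mol.

-1.5 kcal/mol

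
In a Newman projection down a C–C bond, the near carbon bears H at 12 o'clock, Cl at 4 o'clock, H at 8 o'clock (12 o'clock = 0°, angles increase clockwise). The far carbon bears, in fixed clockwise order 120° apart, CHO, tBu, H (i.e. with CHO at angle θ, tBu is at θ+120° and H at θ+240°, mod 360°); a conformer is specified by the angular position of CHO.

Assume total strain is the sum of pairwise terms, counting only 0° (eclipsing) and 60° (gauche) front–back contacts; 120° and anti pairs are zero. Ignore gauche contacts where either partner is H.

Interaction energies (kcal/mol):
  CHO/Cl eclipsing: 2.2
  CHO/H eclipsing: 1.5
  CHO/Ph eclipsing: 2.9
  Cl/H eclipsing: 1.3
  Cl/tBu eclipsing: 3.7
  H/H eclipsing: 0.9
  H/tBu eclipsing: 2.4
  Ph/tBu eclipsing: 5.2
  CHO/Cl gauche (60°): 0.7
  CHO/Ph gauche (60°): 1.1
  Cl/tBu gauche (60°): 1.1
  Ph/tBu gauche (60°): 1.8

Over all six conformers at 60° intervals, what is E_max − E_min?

CHO at 0° is eclipsed. H at 0° is eclipsed with CHO at 0° (1.5); Cl at 120° is eclipsed with tBu at 120° (3.7); H at 240° is eclipsed with H at 240° (0.9). Total 6.1 kcal/mol.
CHO at 60° is staggered. Cl at 120° is gauche with CHO at 60° (0.7); Cl at 120° is gauche with tBu at 180° (1.1). Total 1.8 kcal/mol.
CHO at 120° is eclipsed. H at 0° is eclipsed with H at 0° (0.9); Cl at 120° is eclipsed with CHO at 120° (2.2); H at 240° is eclipsed with tBu at 240° (2.4). Total 5.5 kcal/mol.
CHO at 180° is staggered. Cl at 120° is gauche with CHO at 180° (0.7). Total 0.7 kcal/mol.
CHO at 240° is eclipsed. H at 0° is eclipsed with tBu at 0° (2.4); Cl at 120° is eclipsed with H at 120° (1.3); H at 240° is eclipsed with CHO at 240° (1.5). Total 5.2 kcal/mol.
CHO at 300° is staggered. Cl at 120° is gauche with tBu at 60° (1.1). Total 1.1 kcal/mol.
Max at 0° (6.1 kcal/mol), min at 180° (0.7 kcal/mol); barrier = 5.4 kcal/mol.

5.4 kcal/mol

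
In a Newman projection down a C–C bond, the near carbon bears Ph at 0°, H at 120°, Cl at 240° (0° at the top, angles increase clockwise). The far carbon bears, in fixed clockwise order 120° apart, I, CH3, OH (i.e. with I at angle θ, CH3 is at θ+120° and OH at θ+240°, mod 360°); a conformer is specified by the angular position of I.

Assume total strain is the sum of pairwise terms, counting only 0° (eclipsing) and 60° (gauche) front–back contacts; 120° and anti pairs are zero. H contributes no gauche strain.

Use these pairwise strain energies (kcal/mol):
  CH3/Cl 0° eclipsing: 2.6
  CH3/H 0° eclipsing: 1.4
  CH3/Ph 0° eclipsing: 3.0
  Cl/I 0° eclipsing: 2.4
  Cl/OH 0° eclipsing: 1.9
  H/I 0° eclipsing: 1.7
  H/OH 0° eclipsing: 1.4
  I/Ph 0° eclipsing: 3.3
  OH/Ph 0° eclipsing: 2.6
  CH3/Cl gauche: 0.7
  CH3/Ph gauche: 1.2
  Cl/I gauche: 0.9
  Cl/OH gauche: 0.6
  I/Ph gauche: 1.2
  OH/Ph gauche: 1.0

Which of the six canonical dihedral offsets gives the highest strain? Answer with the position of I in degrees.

I at 0° (eclipsed): Ph(0°)/I(0°) eclipsed 3.3; H(120°)/CH3(120°) eclipsed 1.4; Cl(240°)/OH(240°) eclipsed 1.9 → 6.6 kcal/mol.
I at 60° (staggered): Ph(0°)/I(60°) gauche 1.2; Ph(0°)/OH(300°) gauche 1.0; Cl(240°)/CH3(180°) gauche 0.7; Cl(240°)/OH(300°) gauche 0.6 → 3.5 kcal/mol.
I at 120° (eclipsed): Ph(0°)/OH(0°) eclipsed 2.6; H(120°)/I(120°) eclipsed 1.7; Cl(240°)/CH3(240°) eclipsed 2.6 → 6.9 kcal/mol.
I at 180° (staggered): Ph(0°)/CH3(300°) gauche 1.2; Ph(0°)/OH(60°) gauche 1.0; Cl(240°)/I(180°) gauche 0.9; Cl(240°)/CH3(300°) gauche 0.7 → 3.8 kcal/mol.
I at 240° (eclipsed): Ph(0°)/CH3(0°) eclipsed 3.0; H(120°)/OH(120°) eclipsed 1.4; Cl(240°)/I(240°) eclipsed 2.4 → 6.8 kcal/mol.
I at 300° (staggered): Ph(0°)/I(300°) gauche 1.2; Ph(0°)/CH3(60°) gauche 1.2; Cl(240°)/I(300°) gauche 0.9; Cl(240°)/OH(180°) gauche 0.6 → 3.9 kcal/mol.
The maximum (6.9 kcal/mol) occurs with I at 120°.

120°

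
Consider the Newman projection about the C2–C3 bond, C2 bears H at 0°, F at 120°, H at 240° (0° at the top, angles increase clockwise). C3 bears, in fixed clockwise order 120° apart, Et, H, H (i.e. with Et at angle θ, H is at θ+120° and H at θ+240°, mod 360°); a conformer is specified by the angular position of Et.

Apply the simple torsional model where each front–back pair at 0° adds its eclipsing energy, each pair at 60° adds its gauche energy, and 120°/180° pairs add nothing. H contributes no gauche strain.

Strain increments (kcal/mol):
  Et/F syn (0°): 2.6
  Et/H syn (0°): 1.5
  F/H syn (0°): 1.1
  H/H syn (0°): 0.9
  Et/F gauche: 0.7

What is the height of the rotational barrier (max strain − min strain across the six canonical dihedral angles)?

Et at 0° is eclipsed. H at 0° is eclipsed with Et at 0° (1.5); F at 120° is eclipsed with H at 120° (1.1); H at 240° is eclipsed with H at 240° (0.9). Total 3.5 kcal/mol.
Et at 60° is staggered. F at 120° is gauche with Et at 60° (0.7). Total 0.7 kcal/mol.
Et at 120° is eclipsed. H at 0° is eclipsed with H at 0° (0.9); F at 120° is eclipsed with Et at 120° (2.6); H at 240° is eclipsed with H at 240° (0.9). Total 4.4 kcal/mol.
Et at 180° is staggered. F at 120° is gauche with Et at 180° (0.7). Total 0.7 kcal/mol.
Et at 240° is eclipsed. H at 0° is eclipsed with H at 0° (0.9); F at 120° is eclipsed with H at 120° (1.1); H at 240° is eclipsed with Et at 240° (1.5). Total 3.5 kcal/mol.
Et at 300° (staggered): no non-H gauche contacts → 0.0 kcal/mol.
Max at 120° (4.4 kcal/mol), min at 300° (0.0 kcal/mol); barrier = 4.4 kcal/mol.

4.4 kcal/mol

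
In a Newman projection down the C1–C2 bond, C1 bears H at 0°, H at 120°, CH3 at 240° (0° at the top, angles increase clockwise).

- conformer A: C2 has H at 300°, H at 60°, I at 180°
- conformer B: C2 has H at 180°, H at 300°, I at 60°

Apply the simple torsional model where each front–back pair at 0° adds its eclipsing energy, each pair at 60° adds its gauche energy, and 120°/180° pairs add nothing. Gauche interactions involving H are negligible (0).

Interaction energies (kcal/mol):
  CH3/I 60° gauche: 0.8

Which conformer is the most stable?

B

A (staggered): CH3(240°)/I(180°) gauche 0.8 → 0.8 kcal/mol.
B (staggered): no non-H gauche contacts → 0.0 kcal/mol.
B has the lowest total (0.0 kcal/mol).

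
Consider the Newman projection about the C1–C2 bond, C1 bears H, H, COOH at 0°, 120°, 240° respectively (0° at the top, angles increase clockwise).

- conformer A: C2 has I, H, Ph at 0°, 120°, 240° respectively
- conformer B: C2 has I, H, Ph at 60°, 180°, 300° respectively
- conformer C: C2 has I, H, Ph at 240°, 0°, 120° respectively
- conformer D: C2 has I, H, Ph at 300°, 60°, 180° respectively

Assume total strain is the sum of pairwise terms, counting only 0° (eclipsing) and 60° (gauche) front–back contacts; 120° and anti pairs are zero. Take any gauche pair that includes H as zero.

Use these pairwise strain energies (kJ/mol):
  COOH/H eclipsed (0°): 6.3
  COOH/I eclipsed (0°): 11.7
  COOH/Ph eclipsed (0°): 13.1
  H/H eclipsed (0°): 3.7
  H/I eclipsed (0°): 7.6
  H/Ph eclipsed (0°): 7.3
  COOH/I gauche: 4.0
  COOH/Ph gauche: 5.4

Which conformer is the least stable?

A

A (eclipsed): H(0°)/I(0°) eclipsed 7.6; H(120°)/H(120°) eclipsed 3.7; COOH(240°)/Ph(240°) eclipsed 13.1 → 24.4 kJ/mol.
B (staggered): COOH(240°)/Ph(300°) gauche 5.4 → 5.4 kJ/mol.
C (eclipsed): H(0°)/H(0°) eclipsed 3.7; H(120°)/Ph(120°) eclipsed 7.3; COOH(240°)/I(240°) eclipsed 11.7 → 22.7 kJ/mol.
D (staggered): COOH(240°)/I(300°) gauche 4.0; COOH(240°)/Ph(180°) gauche 5.4 → 9.4 kJ/mol.
A has the highest total (24.4 kJ/mol).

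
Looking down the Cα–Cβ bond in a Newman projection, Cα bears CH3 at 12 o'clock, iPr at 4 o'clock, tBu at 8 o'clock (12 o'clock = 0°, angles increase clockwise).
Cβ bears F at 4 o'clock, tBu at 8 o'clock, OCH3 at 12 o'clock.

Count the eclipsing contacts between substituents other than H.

3

Non-H eclipsing pairs: CH3(0°)/OCH3(0°); iPr(120°)/F(120°); tBu(240°)/tBu(240°) — 3 interactions.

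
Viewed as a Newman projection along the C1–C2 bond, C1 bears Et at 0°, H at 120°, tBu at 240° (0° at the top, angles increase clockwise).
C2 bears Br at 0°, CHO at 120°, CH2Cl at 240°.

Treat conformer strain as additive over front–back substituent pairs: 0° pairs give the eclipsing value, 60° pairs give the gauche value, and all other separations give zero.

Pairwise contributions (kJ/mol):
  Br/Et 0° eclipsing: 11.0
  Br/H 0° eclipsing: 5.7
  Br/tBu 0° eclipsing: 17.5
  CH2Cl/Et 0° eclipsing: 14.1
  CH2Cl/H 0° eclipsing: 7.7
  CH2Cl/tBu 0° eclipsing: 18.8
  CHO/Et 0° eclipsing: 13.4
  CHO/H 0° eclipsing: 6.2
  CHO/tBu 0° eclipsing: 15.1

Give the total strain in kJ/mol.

This conformer is eclipsed. Et at 0° is eclipsed with Br at 0° (11.0); H at 120° is eclipsed with CHO at 120° (6.2); tBu at 240° is eclipsed with CH2Cl at 240° (18.8). Total 36.0 kJ/mol.

36.0 kJ/mol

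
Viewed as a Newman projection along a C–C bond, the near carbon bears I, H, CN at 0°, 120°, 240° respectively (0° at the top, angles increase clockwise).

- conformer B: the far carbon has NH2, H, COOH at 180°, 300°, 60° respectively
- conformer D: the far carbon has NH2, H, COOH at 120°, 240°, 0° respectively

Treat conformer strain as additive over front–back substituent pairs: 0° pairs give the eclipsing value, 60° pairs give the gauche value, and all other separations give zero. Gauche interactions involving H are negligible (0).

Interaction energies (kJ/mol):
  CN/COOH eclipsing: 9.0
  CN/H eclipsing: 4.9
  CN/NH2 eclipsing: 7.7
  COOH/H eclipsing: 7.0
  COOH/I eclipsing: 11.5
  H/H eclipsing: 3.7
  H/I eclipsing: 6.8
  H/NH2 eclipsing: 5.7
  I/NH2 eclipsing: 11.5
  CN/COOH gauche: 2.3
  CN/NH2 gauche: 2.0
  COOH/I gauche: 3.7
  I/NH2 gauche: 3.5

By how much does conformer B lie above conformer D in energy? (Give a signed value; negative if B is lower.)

-16.4 kJ/mol

B (staggered): I(0°)/COOH(60°) gauche 3.7; CN(240°)/NH2(180°) gauche 2.0 → 5.7 kJ/mol.
D (eclipsed): I(0°)/COOH(0°) eclipsed 11.5; H(120°)/NH2(120°) eclipsed 5.7; CN(240°)/H(240°) eclipsed 4.9 → 22.1 kJ/mol.
E(B) − E(D) = 5.7 − 22.1 = -16.4 kJ/mol.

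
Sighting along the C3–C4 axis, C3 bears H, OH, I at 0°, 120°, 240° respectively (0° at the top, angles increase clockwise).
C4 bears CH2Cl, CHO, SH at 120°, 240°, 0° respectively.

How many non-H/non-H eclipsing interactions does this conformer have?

2

Non-H eclipsing pairs: OH(120°)/CH2Cl(120°); I(240°)/CHO(240°) — 2 interactions.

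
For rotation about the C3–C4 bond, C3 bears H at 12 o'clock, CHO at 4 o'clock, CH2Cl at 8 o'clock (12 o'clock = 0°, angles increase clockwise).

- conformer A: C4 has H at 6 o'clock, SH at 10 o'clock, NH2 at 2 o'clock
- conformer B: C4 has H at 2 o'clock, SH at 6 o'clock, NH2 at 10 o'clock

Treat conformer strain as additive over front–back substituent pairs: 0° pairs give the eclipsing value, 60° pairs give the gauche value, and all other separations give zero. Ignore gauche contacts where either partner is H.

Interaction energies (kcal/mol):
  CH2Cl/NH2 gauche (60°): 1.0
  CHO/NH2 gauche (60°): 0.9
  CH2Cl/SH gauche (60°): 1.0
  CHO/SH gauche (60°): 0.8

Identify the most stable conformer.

A

A (staggered): CHO–NH2 gauche, CH2Cl–SH gauche; 0.9 + 1.0 = 1.9 kcal/mol.
B (staggered): CHO–SH gauche, CH2Cl–SH gauche, CH2Cl–NH2 gauche; 0.8 + 1.0 + 1.0 = 2.8 kcal/mol.
A has the lowest total (1.9 kcal/mol).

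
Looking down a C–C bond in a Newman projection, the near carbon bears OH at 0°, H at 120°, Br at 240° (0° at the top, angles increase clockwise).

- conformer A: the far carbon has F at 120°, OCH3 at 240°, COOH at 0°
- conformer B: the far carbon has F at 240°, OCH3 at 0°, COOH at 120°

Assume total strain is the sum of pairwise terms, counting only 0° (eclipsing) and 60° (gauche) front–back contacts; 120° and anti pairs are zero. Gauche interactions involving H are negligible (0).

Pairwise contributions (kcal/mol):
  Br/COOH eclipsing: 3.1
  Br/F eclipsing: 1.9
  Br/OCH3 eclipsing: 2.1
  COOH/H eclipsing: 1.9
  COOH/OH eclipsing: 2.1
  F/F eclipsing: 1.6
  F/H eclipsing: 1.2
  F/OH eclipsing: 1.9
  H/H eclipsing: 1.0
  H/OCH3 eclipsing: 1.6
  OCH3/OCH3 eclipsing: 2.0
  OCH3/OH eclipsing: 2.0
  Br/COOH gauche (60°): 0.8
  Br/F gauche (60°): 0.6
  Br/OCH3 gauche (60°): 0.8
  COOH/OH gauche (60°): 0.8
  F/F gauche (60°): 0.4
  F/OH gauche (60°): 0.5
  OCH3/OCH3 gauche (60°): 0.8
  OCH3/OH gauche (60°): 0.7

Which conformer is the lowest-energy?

A (eclipsed): OH–COOH eclipsed, H–F eclipsed, Br–OCH3 eclipsed; 2.1 + 1.2 + 2.1 = 5.4 kcal/mol.
B (eclipsed): OH–OCH3 eclipsed, H–COOH eclipsed, Br–F eclipsed; 2.0 + 1.9 + 1.9 = 5.8 kcal/mol.
A has the lowest total (5.4 kcal/mol).

A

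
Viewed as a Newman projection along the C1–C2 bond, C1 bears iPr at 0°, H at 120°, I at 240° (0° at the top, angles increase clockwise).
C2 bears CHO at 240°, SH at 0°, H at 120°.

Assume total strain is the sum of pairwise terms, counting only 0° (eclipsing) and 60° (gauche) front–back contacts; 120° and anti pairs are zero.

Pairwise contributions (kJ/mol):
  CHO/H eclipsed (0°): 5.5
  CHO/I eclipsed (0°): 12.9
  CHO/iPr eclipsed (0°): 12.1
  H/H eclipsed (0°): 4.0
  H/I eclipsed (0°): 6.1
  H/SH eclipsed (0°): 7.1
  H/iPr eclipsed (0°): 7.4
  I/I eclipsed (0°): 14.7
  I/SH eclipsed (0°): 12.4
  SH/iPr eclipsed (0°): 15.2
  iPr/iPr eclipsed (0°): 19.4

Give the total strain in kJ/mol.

32.1 kJ/mol

This conformer (eclipsed): iPr–SH eclipsed, H–H eclipsed, I–CHO eclipsed; 15.2 + 4.0 + 12.9 = 32.1 kJ/mol.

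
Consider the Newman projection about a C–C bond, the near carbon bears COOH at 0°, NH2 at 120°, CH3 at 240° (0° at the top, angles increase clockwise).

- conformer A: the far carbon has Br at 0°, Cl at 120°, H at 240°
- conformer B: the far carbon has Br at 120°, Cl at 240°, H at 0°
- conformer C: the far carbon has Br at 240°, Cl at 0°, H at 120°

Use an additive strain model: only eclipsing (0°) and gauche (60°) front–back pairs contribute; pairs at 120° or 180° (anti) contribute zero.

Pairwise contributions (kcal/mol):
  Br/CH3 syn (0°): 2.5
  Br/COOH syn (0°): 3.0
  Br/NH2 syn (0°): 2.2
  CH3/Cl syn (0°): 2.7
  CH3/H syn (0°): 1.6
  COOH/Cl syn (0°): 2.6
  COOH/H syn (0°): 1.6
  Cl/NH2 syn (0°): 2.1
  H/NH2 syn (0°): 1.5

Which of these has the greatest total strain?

A (eclipsed): COOH(0°)/Br(0°) eclipsed 3.0; NH2(120°)/Cl(120°) eclipsed 2.1; CH3(240°)/H(240°) eclipsed 1.6 → 6.7 kcal/mol.
B (eclipsed): COOH(0°)/H(0°) eclipsed 1.6; NH2(120°)/Br(120°) eclipsed 2.2; CH3(240°)/Cl(240°) eclipsed 2.7 → 6.5 kcal/mol.
C (eclipsed): COOH(0°)/Cl(0°) eclipsed 2.6; NH2(120°)/H(120°) eclipsed 1.5; CH3(240°)/Br(240°) eclipsed 2.5 → 6.6 kcal/mol.
A has the highest total (6.7 kcal/mol).

A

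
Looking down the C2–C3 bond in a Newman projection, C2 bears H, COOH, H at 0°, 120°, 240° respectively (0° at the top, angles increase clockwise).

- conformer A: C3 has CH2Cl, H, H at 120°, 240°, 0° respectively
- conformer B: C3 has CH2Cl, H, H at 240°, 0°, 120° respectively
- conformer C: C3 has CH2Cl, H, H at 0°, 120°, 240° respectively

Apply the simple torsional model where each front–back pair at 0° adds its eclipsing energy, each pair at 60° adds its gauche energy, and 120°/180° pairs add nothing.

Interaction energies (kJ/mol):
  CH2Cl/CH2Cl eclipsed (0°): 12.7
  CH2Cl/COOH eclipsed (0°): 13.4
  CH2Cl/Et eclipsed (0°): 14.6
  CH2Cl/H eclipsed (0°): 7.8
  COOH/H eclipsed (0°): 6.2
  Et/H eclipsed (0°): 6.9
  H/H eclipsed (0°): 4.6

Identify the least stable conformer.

A

A is eclipsed. H at 0° is eclipsed with H at 0° (4.6); COOH at 120° is eclipsed with CH2Cl at 120° (13.4); H at 240° is eclipsed with H at 240° (4.6). Total 22.6 kJ/mol.
B is eclipsed. H at 0° is eclipsed with H at 0° (4.6); COOH at 120° is eclipsed with H at 120° (6.2); H at 240° is eclipsed with CH2Cl at 240° (7.8). Total 18.6 kJ/mol.
C is eclipsed. H at 0° is eclipsed with CH2Cl at 0° (7.8); COOH at 120° is eclipsed with H at 120° (6.2); H at 240° is eclipsed with H at 240° (4.6). Total 18.6 kJ/mol.
A has the highest total (22.6 kJ/mol).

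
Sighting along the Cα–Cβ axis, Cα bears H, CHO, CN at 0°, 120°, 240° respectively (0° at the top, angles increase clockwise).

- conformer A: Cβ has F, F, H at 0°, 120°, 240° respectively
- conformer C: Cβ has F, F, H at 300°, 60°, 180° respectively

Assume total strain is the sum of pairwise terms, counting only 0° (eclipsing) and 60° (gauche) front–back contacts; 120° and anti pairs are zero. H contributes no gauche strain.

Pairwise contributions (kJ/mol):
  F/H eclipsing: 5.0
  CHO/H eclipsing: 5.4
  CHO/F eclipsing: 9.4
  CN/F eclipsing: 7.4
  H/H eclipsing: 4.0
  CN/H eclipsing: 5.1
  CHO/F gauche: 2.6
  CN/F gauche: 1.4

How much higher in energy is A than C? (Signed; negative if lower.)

+15.5 kJ/mol

A (eclipsed): H(0°)/F(0°) eclipsed 5.0; CHO(120°)/F(120°) eclipsed 9.4; CN(240°)/H(240°) eclipsed 5.1 → 19.5 kJ/mol.
C (staggered): CHO(120°)/F(60°) gauche 2.6; CN(240°)/F(300°) gauche 1.4 → 4.0 kJ/mol.
E(A) − E(C) = 19.5 − 4.0 = +15.5 kJ/mol.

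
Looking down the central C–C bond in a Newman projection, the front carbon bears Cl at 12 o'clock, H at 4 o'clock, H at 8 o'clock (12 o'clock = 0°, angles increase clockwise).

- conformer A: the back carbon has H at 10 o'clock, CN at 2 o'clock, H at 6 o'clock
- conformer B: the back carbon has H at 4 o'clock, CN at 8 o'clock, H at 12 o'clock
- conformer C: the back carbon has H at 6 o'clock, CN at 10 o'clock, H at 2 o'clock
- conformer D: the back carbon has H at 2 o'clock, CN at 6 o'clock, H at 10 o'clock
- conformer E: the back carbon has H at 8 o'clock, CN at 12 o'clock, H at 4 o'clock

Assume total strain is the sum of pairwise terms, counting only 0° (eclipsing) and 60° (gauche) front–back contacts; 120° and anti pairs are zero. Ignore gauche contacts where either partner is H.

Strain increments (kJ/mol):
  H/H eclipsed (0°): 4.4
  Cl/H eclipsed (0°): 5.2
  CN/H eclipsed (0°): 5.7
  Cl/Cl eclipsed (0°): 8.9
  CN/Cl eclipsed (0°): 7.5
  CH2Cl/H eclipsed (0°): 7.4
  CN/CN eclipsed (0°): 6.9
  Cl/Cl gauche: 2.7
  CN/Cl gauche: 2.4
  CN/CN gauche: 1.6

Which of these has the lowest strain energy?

A (staggered): Cl(0°)/CN(60°) gauche 2.4 → 2.4 kJ/mol.
B (eclipsed): Cl(0°)/H(0°) eclipsed 5.2; H(120°)/H(120°) eclipsed 4.4; H(240°)/CN(240°) eclipsed 5.7 → 15.3 kJ/mol.
C (staggered): Cl(0°)/CN(300°) gauche 2.4 → 2.4 kJ/mol.
D (staggered): no non-H gauche contacts → 0.0 kJ/mol.
E (eclipsed): Cl(0°)/CN(0°) eclipsed 7.5; H(120°)/H(120°) eclipsed 4.4; H(240°)/H(240°) eclipsed 4.4 → 16.3 kJ/mol.
D has the lowest total (0.0 kJ/mol).

D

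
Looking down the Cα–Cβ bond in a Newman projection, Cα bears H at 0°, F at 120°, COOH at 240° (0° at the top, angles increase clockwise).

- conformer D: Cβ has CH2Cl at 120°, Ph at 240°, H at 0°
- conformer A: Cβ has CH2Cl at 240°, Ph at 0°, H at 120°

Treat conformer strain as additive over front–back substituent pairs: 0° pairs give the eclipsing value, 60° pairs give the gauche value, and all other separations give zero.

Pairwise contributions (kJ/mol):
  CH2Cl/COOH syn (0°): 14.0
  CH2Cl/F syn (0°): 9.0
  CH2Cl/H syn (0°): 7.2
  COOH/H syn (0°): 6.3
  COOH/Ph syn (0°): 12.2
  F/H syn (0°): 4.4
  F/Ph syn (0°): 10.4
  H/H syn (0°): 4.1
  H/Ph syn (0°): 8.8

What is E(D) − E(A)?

-1.9 kJ/mol

D is eclipsed. H at 0° is eclipsed with H at 0° (4.1); F at 120° is eclipsed with CH2Cl at 120° (9.0); COOH at 240° is eclipsed with Ph at 240° (12.2). Total 25.3 kJ/mol.
A is eclipsed. H at 0° is eclipsed with Ph at 0° (8.8); F at 120° is eclipsed with H at 120° (4.4); COOH at 240° is eclipsed with CH2Cl at 240° (14.0). Total 27.2 kJ/mol.
E(D) − E(A) = 25.3 − 27.2 = -1.9 kJ/mol.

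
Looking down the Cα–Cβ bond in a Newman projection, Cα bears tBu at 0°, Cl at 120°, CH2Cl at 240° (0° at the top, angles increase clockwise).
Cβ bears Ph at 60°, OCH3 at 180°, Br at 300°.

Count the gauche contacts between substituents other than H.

Non-H gauche pairs: tBu(0°)/Ph(60°); tBu(0°)/Br(300°); Cl(120°)/Ph(60°); Cl(120°)/OCH3(180°); CH2Cl(240°)/OCH3(180°); CH2Cl(240°)/Br(300°) — 6 interactions.

6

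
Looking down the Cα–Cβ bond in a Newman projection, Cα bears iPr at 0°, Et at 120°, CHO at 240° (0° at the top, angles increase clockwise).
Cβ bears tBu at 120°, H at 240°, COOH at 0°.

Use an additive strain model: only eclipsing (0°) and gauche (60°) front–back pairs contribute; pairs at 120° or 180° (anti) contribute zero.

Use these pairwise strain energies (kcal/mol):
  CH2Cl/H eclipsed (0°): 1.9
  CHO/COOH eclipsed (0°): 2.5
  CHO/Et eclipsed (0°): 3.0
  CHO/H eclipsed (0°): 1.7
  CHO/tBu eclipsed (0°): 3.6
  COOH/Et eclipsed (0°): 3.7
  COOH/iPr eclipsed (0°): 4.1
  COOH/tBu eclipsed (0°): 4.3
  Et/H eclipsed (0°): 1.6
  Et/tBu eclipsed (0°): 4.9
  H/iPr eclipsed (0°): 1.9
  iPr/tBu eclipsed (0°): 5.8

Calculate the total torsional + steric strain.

10.7 kcal/mol

This conformer (eclipsed): iPr(0°)/COOH(0°) eclipsed 4.1; Et(120°)/tBu(120°) eclipsed 4.9; CHO(240°)/H(240°) eclipsed 1.7 → 10.7 kcal/mol.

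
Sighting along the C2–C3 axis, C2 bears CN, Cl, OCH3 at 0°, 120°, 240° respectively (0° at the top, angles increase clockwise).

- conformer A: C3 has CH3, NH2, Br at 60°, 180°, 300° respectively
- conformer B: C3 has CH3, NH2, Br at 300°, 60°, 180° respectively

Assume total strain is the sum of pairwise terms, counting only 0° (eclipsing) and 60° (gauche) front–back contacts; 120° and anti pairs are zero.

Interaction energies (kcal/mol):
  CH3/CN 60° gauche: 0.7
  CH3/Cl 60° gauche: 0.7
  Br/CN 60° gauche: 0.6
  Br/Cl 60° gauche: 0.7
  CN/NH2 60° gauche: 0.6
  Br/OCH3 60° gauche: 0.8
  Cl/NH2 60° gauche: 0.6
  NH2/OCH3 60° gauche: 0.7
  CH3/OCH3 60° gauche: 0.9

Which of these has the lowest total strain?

A

A (staggered): CN(0°)/CH3(60°) gauche 0.7; CN(0°)/Br(300°) gauche 0.6; Cl(120°)/CH3(60°) gauche 0.7; Cl(120°)/NH2(180°) gauche 0.6; OCH3(240°)/NH2(180°) gauche 0.7; OCH3(240°)/Br(300°) gauche 0.8 → 4.1 kcal/mol.
B (staggered): CN(0°)/CH3(300°) gauche 0.7; CN(0°)/NH2(60°) gauche 0.6; Cl(120°)/NH2(60°) gauche 0.6; Cl(120°)/Br(180°) gauche 0.7; OCH3(240°)/CH3(300°) gauche 0.9; OCH3(240°)/Br(180°) gauche 0.8 → 4.3 kcal/mol.
A has the lowest total (4.1 kcal/mol).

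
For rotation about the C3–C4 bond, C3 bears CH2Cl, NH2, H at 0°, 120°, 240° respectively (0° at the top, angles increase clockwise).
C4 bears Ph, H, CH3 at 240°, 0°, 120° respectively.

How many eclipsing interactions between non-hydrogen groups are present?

1

Non-H eclipsing pairs: NH2(120°)/CH3(120°) — 1 interaction.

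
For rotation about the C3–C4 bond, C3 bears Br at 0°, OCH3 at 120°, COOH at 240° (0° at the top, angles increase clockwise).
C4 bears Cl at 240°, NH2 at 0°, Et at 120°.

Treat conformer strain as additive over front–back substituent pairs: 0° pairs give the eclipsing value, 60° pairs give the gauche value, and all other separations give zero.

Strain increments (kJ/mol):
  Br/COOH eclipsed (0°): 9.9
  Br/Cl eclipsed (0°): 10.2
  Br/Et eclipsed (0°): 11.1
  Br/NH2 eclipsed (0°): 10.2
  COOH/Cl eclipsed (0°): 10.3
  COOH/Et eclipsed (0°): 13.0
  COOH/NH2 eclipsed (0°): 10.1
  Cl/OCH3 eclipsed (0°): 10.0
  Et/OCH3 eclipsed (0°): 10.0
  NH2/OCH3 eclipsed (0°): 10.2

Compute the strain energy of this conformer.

This conformer is eclipsed. Br at 0° is eclipsed with NH2 at 0° (10.2); OCH3 at 120° is eclipsed with Et at 120° (10.0); COOH at 240° is eclipsed with Cl at 240° (10.3). Total 30.5 kJ/mol.

30.5 kJ/mol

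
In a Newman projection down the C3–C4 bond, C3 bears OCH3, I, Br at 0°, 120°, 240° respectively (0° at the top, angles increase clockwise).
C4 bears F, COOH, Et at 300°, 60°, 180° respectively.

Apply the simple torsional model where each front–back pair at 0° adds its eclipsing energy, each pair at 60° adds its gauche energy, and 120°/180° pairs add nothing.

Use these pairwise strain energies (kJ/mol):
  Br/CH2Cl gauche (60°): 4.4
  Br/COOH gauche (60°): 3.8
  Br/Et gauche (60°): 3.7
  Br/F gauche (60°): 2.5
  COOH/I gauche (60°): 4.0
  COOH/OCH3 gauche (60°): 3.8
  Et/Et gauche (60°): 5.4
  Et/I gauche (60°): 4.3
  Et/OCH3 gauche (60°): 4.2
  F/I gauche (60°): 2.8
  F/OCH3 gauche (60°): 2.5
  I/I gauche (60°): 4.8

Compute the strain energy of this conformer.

This conformer (staggered): OCH3–F gauche, OCH3–COOH gauche, I–COOH gauche, I–Et gauche, Br–F gauche, Br–Et gauche; 2.5 + 3.8 + 4.0 + 4.3 + 2.5 + 3.7 = 20.8 kJ/mol.

20.8 kJ/mol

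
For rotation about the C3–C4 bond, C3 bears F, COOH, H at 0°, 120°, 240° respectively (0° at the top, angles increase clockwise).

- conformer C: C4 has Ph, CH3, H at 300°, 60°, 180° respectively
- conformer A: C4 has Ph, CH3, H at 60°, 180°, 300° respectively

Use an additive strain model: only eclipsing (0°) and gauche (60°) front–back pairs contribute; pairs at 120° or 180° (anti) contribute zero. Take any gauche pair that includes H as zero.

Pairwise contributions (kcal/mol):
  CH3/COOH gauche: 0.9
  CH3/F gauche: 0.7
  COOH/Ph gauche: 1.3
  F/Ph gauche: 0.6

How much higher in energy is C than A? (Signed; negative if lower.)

C (staggered): F(0°)/Ph(300°) gauche 0.6; F(0°)/CH3(60°) gauche 0.7; COOH(120°)/CH3(60°) gauche 0.9 → 2.2 kcal/mol.
A (staggered): F(0°)/Ph(60°) gauche 0.6; COOH(120°)/Ph(60°) gauche 1.3; COOH(120°)/CH3(180°) gauche 0.9 → 2.8 kcal/mol.
E(C) − E(A) = 2.2 − 2.8 = -0.6 kcal/mol.

-0.6 kcal/mol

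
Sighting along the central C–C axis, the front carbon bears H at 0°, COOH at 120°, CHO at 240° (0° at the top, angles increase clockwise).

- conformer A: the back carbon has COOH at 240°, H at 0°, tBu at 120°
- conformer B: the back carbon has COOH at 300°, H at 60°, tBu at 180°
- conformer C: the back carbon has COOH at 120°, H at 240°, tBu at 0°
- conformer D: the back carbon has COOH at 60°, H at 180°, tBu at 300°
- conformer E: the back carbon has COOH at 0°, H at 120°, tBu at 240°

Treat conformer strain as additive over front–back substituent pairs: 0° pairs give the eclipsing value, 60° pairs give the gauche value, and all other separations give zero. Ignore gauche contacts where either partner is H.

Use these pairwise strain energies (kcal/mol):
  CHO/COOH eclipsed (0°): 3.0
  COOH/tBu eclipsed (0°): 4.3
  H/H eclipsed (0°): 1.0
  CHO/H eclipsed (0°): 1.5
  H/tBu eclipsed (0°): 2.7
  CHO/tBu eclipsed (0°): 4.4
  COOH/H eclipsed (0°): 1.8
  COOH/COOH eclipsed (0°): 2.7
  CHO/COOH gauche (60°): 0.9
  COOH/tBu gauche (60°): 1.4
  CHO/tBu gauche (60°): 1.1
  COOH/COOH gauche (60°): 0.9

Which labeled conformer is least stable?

A

A (eclipsed): H–H eclipsed, COOH–tBu eclipsed, CHO–COOH eclipsed; 1.0 + 4.3 + 3.0 = 8.3 kcal/mol.
B (staggered): COOH–tBu gauche, CHO–COOH gauche, CHO–tBu gauche; 1.4 + 0.9 + 1.1 = 3.4 kcal/mol.
C (eclipsed): H–tBu eclipsed, COOH–COOH eclipsed, CHO–H eclipsed; 2.7 + 2.7 + 1.5 = 6.9 kcal/mol.
D (staggered): COOH–COOH gauche, CHO–tBu gauche; 0.9 + 1.1 = 2.0 kcal/mol.
E (eclipsed): H–COOH eclipsed, COOH–H eclipsed, CHO–tBu eclipsed; 1.8 + 1.8 + 4.4 = 8.0 kcal/mol.
A has the highest total (8.3 kcal/mol).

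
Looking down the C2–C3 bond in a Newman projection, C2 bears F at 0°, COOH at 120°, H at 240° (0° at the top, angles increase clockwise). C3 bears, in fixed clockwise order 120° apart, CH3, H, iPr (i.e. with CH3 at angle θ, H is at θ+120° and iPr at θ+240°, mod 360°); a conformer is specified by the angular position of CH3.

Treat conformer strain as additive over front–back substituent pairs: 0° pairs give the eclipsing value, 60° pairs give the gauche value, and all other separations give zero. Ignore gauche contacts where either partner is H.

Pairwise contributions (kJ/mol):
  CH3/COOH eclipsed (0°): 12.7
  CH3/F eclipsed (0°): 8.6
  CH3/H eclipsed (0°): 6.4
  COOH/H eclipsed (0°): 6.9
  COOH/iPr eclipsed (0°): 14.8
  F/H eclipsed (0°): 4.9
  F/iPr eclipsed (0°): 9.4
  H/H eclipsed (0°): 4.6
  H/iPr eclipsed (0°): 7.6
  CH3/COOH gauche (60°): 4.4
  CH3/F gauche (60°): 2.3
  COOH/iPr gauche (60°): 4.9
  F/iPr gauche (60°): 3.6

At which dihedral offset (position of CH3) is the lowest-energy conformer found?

300°

CH3 at 0° (eclipsed): F–CH3 eclipsed, COOH–H eclipsed, H–iPr eclipsed; 8.6 + 6.9 + 7.6 = 23.1 kJ/mol.
CH3 at 60° (staggered): F–CH3 gauche, F–iPr gauche, COOH–CH3 gauche; 2.3 + 3.6 + 4.4 = 10.3 kJ/mol.
CH3 at 120° (eclipsed): F–iPr eclipsed, COOH–CH3 eclipsed, H–H eclipsed; 9.4 + 12.7 + 4.6 = 26.7 kJ/mol.
CH3 at 180° (staggered): F–iPr gauche, COOH–CH3 gauche, COOH–iPr gauche; 3.6 + 4.4 + 4.9 = 12.9 kJ/mol.
CH3 at 240° (eclipsed): F–H eclipsed, COOH–iPr eclipsed, H–CH3 eclipsed; 4.9 + 14.8 + 6.4 = 26.1 kJ/mol.
CH3 at 300° (staggered): F–CH3 gauche, COOH–iPr gauche; 2.3 + 4.9 = 7.2 kJ/mol.
The minimum (7.2 kJ/mol) occurs with CH3 at 300°.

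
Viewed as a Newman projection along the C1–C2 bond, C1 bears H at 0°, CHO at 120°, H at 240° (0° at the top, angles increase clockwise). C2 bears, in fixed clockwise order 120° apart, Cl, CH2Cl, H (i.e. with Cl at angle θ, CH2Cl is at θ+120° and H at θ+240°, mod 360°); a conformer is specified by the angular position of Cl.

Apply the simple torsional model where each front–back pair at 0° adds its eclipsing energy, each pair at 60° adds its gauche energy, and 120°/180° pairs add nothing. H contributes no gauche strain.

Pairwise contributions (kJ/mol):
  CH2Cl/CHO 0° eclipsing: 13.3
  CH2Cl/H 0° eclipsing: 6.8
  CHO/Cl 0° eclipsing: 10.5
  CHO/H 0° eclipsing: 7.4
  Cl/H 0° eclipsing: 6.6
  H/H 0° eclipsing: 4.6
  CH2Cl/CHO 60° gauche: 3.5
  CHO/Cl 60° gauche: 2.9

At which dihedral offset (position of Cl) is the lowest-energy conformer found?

Cl at 0° (eclipsed): H–Cl eclipsed, CHO–CH2Cl eclipsed, H–H eclipsed; 6.6 + 13.3 + 4.6 = 24.5 kJ/mol.
Cl at 60° (staggered): CHO–Cl gauche, CHO–CH2Cl gauche; 2.9 + 3.5 = 6.4 kJ/mol.
Cl at 120° (eclipsed): H–H eclipsed, CHO–Cl eclipsed, H–CH2Cl eclipsed; 4.6 + 10.5 + 6.8 = 21.9 kJ/mol.
Cl at 180° (staggered): CHO–Cl gauche; 2.9 = 2.9 kJ/mol.
Cl at 240° (eclipsed): H–CH2Cl eclipsed, CHO–H eclipsed, H–Cl eclipsed; 6.8 + 7.4 + 6.6 = 20.8 kJ/mol.
Cl at 300° (staggered): CHO–CH2Cl gauche; 3.5 = 3.5 kJ/mol.
The minimum (2.9 kJ/mol) occurs with Cl at 180°.

180°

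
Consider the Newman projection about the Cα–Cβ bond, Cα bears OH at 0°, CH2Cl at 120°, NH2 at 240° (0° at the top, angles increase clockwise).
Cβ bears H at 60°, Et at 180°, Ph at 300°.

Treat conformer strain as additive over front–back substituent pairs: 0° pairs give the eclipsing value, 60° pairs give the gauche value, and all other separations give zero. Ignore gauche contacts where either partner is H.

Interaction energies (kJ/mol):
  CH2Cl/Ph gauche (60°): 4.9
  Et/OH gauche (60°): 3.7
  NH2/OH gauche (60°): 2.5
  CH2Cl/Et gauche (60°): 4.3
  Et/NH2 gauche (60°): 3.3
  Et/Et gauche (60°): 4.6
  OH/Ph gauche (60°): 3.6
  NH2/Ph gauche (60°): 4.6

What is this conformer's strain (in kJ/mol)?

This conformer (staggered): OH(0°)/Ph(300°) gauche 3.6; CH2Cl(120°)/Et(180°) gauche 4.3; NH2(240°)/Et(180°) gauche 3.3; NH2(240°)/Ph(300°) gauche 4.6 → 15.8 kJ/mol.

15.8 kJ/mol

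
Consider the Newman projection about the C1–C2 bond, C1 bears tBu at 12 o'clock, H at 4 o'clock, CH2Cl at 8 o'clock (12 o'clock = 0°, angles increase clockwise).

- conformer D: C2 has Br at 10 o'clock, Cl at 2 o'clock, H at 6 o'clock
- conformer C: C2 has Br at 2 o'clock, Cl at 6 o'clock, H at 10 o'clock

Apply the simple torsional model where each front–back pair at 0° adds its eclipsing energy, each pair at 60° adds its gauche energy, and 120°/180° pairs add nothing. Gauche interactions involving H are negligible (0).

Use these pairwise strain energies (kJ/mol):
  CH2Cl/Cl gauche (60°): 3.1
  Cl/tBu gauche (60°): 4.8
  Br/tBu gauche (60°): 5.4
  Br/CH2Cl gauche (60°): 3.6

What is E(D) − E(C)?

+5.3 kJ/mol

D is staggered. tBu at 0° is gauche with Br at 300° (5.4); tBu at 0° is gauche with Cl at 60° (4.8); CH2Cl at 240° is gauche with Br at 300° (3.6). Total 13.8 kJ/mol.
C is staggered. tBu at 0° is gauche with Br at 60° (5.4); CH2Cl at 240° is gauche with Cl at 180° (3.1). Total 8.5 kJ/mol.
E(D) − E(C) = 13.8 − 8.5 = +5.3 kJ/mol.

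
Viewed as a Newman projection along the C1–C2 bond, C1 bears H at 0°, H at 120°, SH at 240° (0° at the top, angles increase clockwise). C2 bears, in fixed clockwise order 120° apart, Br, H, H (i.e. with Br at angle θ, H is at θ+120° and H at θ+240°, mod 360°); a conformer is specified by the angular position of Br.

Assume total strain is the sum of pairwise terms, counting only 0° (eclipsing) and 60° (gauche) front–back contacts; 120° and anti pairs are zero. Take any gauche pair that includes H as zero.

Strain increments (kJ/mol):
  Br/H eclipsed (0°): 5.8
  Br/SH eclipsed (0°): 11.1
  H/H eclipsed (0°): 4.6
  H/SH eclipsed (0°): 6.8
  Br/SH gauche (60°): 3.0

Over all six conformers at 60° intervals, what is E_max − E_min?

20.3 kJ/mol

Br at 0° is eclipsed. H at 0° is eclipsed with Br at 0° (5.8); H at 120° is eclipsed with H at 120° (4.6); SH at 240° is eclipsed with H at 240° (6.8). Total 17.2 kJ/mol.
Br at 60° (staggered): no non-H gauche contacts → 0.0 kJ/mol.
Br at 120° is eclipsed. H at 0° is eclipsed with H at 0° (4.6); H at 120° is eclipsed with Br at 120° (5.8); SH at 240° is eclipsed with H at 240° (6.8). Total 17.2 kJ/mol.
Br at 180° is staggered. SH at 240° is gauche with Br at 180° (3.0). Total 3.0 kJ/mol.
Br at 240° is eclipsed. H at 0° is eclipsed with H at 0° (4.6); H at 120° is eclipsed with H at 120° (4.6); SH at 240° is eclipsed with Br at 240° (11.1). Total 20.3 kJ/mol.
Br at 300° is staggered. SH at 240° is gauche with Br at 300° (3.0). Total 3.0 kJ/mol.
Max at 240° (20.3 kJ/mol), min at 60° (0.0 kJ/mol); barrier = 20.3 kJ/mol.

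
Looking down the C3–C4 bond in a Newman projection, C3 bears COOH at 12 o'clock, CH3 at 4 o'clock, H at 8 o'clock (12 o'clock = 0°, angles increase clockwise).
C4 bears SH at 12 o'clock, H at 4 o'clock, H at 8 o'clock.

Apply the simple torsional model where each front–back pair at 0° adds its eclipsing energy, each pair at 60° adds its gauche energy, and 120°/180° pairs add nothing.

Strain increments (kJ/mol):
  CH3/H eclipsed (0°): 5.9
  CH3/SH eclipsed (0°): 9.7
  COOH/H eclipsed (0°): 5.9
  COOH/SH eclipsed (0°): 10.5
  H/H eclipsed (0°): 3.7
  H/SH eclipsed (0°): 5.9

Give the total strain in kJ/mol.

This conformer (eclipsed): COOH(0°)/SH(0°) eclipsed 10.5; CH3(120°)/H(120°) eclipsed 5.9; H(240°)/H(240°) eclipsed 3.7 → 20.1 kJ/mol.

20.1 kJ/mol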